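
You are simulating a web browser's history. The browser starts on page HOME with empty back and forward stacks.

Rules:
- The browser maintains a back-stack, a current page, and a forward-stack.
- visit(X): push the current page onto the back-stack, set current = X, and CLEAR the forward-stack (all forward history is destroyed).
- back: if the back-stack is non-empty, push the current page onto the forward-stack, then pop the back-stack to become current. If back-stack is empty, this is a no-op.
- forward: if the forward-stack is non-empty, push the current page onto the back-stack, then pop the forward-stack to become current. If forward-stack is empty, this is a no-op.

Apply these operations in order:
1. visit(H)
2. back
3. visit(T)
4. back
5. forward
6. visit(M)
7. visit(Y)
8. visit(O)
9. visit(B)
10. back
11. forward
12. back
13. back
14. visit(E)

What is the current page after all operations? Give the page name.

Answer: E

Derivation:
After 1 (visit(H)): cur=H back=1 fwd=0
After 2 (back): cur=HOME back=0 fwd=1
After 3 (visit(T)): cur=T back=1 fwd=0
After 4 (back): cur=HOME back=0 fwd=1
After 5 (forward): cur=T back=1 fwd=0
After 6 (visit(M)): cur=M back=2 fwd=0
After 7 (visit(Y)): cur=Y back=3 fwd=0
After 8 (visit(O)): cur=O back=4 fwd=0
After 9 (visit(B)): cur=B back=5 fwd=0
After 10 (back): cur=O back=4 fwd=1
After 11 (forward): cur=B back=5 fwd=0
After 12 (back): cur=O back=4 fwd=1
After 13 (back): cur=Y back=3 fwd=2
After 14 (visit(E)): cur=E back=4 fwd=0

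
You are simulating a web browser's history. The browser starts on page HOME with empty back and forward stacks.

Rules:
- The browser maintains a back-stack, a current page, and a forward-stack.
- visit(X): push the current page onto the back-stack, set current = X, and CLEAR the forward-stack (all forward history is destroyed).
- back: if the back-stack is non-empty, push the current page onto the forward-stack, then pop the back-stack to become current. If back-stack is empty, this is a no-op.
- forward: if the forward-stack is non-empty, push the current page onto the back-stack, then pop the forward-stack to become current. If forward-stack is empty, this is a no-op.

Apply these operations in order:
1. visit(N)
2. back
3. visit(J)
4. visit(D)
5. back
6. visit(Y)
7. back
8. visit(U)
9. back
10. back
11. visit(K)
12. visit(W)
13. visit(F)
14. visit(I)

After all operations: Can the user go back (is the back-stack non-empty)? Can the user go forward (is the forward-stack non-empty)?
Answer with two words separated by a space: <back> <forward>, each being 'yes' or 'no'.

After 1 (visit(N)): cur=N back=1 fwd=0
After 2 (back): cur=HOME back=0 fwd=1
After 3 (visit(J)): cur=J back=1 fwd=0
After 4 (visit(D)): cur=D back=2 fwd=0
After 5 (back): cur=J back=1 fwd=1
After 6 (visit(Y)): cur=Y back=2 fwd=0
After 7 (back): cur=J back=1 fwd=1
After 8 (visit(U)): cur=U back=2 fwd=0
After 9 (back): cur=J back=1 fwd=1
After 10 (back): cur=HOME back=0 fwd=2
After 11 (visit(K)): cur=K back=1 fwd=0
After 12 (visit(W)): cur=W back=2 fwd=0
After 13 (visit(F)): cur=F back=3 fwd=0
After 14 (visit(I)): cur=I back=4 fwd=0

Answer: yes no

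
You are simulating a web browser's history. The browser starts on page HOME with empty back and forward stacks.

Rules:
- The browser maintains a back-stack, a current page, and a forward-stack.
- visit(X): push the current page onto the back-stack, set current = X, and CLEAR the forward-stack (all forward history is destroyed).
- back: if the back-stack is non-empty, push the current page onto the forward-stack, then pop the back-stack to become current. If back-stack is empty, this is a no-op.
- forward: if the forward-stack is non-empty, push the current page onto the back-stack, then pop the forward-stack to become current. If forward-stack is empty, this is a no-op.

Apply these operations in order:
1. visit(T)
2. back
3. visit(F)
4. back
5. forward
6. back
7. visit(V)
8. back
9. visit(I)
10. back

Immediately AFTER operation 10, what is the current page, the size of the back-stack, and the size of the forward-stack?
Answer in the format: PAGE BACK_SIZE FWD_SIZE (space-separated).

After 1 (visit(T)): cur=T back=1 fwd=0
After 2 (back): cur=HOME back=0 fwd=1
After 3 (visit(F)): cur=F back=1 fwd=0
After 4 (back): cur=HOME back=0 fwd=1
After 5 (forward): cur=F back=1 fwd=0
After 6 (back): cur=HOME back=0 fwd=1
After 7 (visit(V)): cur=V back=1 fwd=0
After 8 (back): cur=HOME back=0 fwd=1
After 9 (visit(I)): cur=I back=1 fwd=0
After 10 (back): cur=HOME back=0 fwd=1

HOME 0 1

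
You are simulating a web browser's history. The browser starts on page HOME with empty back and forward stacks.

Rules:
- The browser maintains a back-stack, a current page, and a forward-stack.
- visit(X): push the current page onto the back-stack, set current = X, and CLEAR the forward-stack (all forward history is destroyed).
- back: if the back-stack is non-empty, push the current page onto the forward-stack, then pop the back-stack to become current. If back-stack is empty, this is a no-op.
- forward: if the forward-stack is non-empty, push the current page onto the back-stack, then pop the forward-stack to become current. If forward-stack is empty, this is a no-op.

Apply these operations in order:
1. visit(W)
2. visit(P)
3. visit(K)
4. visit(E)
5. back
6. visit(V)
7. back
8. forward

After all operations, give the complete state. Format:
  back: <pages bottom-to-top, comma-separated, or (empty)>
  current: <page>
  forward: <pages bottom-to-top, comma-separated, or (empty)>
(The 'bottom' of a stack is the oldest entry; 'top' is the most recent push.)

Answer: back: HOME,W,P,K
current: V
forward: (empty)

Derivation:
After 1 (visit(W)): cur=W back=1 fwd=0
After 2 (visit(P)): cur=P back=2 fwd=0
After 3 (visit(K)): cur=K back=3 fwd=0
After 4 (visit(E)): cur=E back=4 fwd=0
After 5 (back): cur=K back=3 fwd=1
After 6 (visit(V)): cur=V back=4 fwd=0
After 7 (back): cur=K back=3 fwd=1
After 8 (forward): cur=V back=4 fwd=0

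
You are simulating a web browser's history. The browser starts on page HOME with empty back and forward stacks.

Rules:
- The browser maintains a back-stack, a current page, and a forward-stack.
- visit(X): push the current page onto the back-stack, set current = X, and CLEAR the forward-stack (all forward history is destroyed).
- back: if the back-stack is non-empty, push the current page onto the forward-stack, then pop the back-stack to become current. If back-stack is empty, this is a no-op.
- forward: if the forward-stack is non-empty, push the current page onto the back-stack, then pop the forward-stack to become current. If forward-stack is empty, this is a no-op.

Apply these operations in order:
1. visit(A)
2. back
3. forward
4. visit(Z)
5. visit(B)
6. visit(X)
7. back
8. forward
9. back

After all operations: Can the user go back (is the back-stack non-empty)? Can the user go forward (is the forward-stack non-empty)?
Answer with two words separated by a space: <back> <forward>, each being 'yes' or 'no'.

After 1 (visit(A)): cur=A back=1 fwd=0
After 2 (back): cur=HOME back=0 fwd=1
After 3 (forward): cur=A back=1 fwd=0
After 4 (visit(Z)): cur=Z back=2 fwd=0
After 5 (visit(B)): cur=B back=3 fwd=0
After 6 (visit(X)): cur=X back=4 fwd=0
After 7 (back): cur=B back=3 fwd=1
After 8 (forward): cur=X back=4 fwd=0
After 9 (back): cur=B back=3 fwd=1

Answer: yes yes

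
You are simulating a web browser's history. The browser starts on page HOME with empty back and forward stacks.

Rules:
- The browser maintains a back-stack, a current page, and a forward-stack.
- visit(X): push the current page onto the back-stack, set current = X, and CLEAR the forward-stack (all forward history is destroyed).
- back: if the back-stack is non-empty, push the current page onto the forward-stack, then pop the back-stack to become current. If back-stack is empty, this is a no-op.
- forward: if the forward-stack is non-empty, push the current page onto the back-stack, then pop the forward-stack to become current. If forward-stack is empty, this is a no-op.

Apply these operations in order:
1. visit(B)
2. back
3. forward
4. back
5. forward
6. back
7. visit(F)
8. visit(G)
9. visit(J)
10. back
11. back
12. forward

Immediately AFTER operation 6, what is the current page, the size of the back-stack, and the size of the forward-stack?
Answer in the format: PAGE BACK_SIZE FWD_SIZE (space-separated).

After 1 (visit(B)): cur=B back=1 fwd=0
After 2 (back): cur=HOME back=0 fwd=1
After 3 (forward): cur=B back=1 fwd=0
After 4 (back): cur=HOME back=0 fwd=1
After 5 (forward): cur=B back=1 fwd=0
After 6 (back): cur=HOME back=0 fwd=1

HOME 0 1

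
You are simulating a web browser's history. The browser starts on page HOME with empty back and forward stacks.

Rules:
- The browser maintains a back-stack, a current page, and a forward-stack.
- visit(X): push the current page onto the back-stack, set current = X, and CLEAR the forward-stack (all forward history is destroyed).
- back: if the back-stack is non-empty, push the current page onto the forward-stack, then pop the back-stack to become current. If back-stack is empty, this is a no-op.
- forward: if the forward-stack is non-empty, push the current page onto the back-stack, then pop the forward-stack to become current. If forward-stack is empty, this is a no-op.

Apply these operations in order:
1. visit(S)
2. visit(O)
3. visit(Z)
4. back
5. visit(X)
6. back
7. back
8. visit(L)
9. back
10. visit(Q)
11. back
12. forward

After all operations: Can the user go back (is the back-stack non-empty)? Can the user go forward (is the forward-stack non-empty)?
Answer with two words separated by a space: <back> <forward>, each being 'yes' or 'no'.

After 1 (visit(S)): cur=S back=1 fwd=0
After 2 (visit(O)): cur=O back=2 fwd=0
After 3 (visit(Z)): cur=Z back=3 fwd=0
After 4 (back): cur=O back=2 fwd=1
After 5 (visit(X)): cur=X back=3 fwd=0
After 6 (back): cur=O back=2 fwd=1
After 7 (back): cur=S back=1 fwd=2
After 8 (visit(L)): cur=L back=2 fwd=0
After 9 (back): cur=S back=1 fwd=1
After 10 (visit(Q)): cur=Q back=2 fwd=0
After 11 (back): cur=S back=1 fwd=1
After 12 (forward): cur=Q back=2 fwd=0

Answer: yes no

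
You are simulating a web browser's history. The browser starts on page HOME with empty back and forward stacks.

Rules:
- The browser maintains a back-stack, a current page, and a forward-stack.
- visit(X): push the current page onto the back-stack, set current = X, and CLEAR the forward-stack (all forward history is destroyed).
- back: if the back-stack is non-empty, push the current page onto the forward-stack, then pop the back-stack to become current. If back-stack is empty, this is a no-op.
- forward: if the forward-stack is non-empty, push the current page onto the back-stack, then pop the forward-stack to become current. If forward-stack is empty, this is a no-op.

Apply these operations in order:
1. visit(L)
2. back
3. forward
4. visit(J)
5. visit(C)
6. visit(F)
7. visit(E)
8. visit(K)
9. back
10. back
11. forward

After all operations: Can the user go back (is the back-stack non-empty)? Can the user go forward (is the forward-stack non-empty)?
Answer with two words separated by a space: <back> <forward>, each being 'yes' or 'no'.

Answer: yes yes

Derivation:
After 1 (visit(L)): cur=L back=1 fwd=0
After 2 (back): cur=HOME back=0 fwd=1
After 3 (forward): cur=L back=1 fwd=0
After 4 (visit(J)): cur=J back=2 fwd=0
After 5 (visit(C)): cur=C back=3 fwd=0
After 6 (visit(F)): cur=F back=4 fwd=0
After 7 (visit(E)): cur=E back=5 fwd=0
After 8 (visit(K)): cur=K back=6 fwd=0
After 9 (back): cur=E back=5 fwd=1
After 10 (back): cur=F back=4 fwd=2
After 11 (forward): cur=E back=5 fwd=1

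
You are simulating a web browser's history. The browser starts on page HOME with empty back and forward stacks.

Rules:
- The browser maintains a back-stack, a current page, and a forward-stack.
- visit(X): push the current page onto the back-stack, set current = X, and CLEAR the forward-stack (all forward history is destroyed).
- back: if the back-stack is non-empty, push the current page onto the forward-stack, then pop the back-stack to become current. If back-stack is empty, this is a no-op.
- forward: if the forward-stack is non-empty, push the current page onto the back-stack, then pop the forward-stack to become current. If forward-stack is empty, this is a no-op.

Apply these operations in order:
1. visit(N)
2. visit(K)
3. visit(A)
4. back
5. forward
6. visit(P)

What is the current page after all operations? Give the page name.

After 1 (visit(N)): cur=N back=1 fwd=0
After 2 (visit(K)): cur=K back=2 fwd=0
After 3 (visit(A)): cur=A back=3 fwd=0
After 4 (back): cur=K back=2 fwd=1
After 5 (forward): cur=A back=3 fwd=0
After 6 (visit(P)): cur=P back=4 fwd=0

Answer: P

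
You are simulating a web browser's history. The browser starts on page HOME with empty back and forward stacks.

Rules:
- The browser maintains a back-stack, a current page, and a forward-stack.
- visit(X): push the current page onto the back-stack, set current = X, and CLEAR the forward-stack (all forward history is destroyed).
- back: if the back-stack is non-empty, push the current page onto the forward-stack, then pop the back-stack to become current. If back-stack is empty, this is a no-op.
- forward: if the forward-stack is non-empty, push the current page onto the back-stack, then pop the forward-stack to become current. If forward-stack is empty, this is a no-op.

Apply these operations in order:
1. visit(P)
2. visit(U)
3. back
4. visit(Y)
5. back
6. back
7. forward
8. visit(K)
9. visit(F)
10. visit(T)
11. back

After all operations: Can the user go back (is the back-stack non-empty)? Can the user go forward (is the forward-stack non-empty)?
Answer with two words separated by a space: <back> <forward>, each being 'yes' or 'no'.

Answer: yes yes

Derivation:
After 1 (visit(P)): cur=P back=1 fwd=0
After 2 (visit(U)): cur=U back=2 fwd=0
After 3 (back): cur=P back=1 fwd=1
After 4 (visit(Y)): cur=Y back=2 fwd=0
After 5 (back): cur=P back=1 fwd=1
After 6 (back): cur=HOME back=0 fwd=2
After 7 (forward): cur=P back=1 fwd=1
After 8 (visit(K)): cur=K back=2 fwd=0
After 9 (visit(F)): cur=F back=3 fwd=0
After 10 (visit(T)): cur=T back=4 fwd=0
After 11 (back): cur=F back=3 fwd=1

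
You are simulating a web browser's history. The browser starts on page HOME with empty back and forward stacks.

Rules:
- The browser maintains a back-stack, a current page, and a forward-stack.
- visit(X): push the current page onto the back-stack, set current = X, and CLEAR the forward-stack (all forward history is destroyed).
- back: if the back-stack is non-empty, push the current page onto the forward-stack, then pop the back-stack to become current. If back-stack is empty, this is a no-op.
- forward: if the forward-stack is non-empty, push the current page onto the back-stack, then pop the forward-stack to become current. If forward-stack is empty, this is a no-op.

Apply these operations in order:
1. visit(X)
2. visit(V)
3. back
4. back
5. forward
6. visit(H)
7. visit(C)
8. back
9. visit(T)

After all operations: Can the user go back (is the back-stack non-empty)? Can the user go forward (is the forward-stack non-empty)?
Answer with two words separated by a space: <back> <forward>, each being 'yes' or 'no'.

Answer: yes no

Derivation:
After 1 (visit(X)): cur=X back=1 fwd=0
After 2 (visit(V)): cur=V back=2 fwd=0
After 3 (back): cur=X back=1 fwd=1
After 4 (back): cur=HOME back=0 fwd=2
After 5 (forward): cur=X back=1 fwd=1
After 6 (visit(H)): cur=H back=2 fwd=0
After 7 (visit(C)): cur=C back=3 fwd=0
After 8 (back): cur=H back=2 fwd=1
After 9 (visit(T)): cur=T back=3 fwd=0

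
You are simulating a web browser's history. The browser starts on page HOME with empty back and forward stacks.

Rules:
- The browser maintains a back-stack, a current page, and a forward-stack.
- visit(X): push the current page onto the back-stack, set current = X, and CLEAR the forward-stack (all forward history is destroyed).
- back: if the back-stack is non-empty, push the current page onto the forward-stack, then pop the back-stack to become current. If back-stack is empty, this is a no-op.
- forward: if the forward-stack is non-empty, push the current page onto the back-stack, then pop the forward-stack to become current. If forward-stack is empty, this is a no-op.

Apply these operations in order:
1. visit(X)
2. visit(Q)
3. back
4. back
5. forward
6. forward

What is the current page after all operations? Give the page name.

After 1 (visit(X)): cur=X back=1 fwd=0
After 2 (visit(Q)): cur=Q back=2 fwd=0
After 3 (back): cur=X back=1 fwd=1
After 4 (back): cur=HOME back=0 fwd=2
After 5 (forward): cur=X back=1 fwd=1
After 6 (forward): cur=Q back=2 fwd=0

Answer: Q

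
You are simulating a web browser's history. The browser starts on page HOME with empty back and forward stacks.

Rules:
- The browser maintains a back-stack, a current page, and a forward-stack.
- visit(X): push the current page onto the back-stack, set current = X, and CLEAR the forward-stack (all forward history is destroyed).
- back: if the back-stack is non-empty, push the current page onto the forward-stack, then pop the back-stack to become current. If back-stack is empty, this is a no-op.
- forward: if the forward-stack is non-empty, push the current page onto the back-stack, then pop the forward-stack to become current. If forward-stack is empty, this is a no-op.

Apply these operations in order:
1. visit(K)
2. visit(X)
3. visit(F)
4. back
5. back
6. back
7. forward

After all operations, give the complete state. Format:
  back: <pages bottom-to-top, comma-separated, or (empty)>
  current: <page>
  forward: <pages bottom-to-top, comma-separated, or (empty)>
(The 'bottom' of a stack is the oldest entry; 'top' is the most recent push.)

Answer: back: HOME
current: K
forward: F,X

Derivation:
After 1 (visit(K)): cur=K back=1 fwd=0
After 2 (visit(X)): cur=X back=2 fwd=0
After 3 (visit(F)): cur=F back=3 fwd=0
After 4 (back): cur=X back=2 fwd=1
After 5 (back): cur=K back=1 fwd=2
After 6 (back): cur=HOME back=0 fwd=3
After 7 (forward): cur=K back=1 fwd=2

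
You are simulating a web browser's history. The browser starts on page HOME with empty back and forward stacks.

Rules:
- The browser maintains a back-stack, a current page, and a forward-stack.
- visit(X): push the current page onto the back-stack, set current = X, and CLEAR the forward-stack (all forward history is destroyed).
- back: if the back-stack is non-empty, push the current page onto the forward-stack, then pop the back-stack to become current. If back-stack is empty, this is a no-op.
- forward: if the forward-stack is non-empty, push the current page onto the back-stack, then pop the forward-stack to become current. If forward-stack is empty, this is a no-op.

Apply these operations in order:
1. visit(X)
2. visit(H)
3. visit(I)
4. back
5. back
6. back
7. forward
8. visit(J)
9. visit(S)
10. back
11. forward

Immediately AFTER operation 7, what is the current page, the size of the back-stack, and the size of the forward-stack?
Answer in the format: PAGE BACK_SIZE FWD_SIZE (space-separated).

After 1 (visit(X)): cur=X back=1 fwd=0
After 2 (visit(H)): cur=H back=2 fwd=0
After 3 (visit(I)): cur=I back=3 fwd=0
After 4 (back): cur=H back=2 fwd=1
After 5 (back): cur=X back=1 fwd=2
After 6 (back): cur=HOME back=0 fwd=3
After 7 (forward): cur=X back=1 fwd=2

X 1 2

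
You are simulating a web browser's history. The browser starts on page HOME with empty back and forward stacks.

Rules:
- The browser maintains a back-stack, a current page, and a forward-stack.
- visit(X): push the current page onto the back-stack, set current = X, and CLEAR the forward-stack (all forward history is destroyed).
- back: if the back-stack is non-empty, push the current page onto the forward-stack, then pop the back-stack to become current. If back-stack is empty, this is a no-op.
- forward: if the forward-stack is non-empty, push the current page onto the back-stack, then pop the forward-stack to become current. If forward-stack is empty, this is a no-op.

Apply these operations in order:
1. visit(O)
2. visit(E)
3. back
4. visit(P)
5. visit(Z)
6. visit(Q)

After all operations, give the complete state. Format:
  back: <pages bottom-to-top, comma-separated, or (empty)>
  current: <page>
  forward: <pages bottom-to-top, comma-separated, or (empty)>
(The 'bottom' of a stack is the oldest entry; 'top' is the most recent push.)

Answer: back: HOME,O,P,Z
current: Q
forward: (empty)

Derivation:
After 1 (visit(O)): cur=O back=1 fwd=0
After 2 (visit(E)): cur=E back=2 fwd=0
After 3 (back): cur=O back=1 fwd=1
After 4 (visit(P)): cur=P back=2 fwd=0
After 5 (visit(Z)): cur=Z back=3 fwd=0
After 6 (visit(Q)): cur=Q back=4 fwd=0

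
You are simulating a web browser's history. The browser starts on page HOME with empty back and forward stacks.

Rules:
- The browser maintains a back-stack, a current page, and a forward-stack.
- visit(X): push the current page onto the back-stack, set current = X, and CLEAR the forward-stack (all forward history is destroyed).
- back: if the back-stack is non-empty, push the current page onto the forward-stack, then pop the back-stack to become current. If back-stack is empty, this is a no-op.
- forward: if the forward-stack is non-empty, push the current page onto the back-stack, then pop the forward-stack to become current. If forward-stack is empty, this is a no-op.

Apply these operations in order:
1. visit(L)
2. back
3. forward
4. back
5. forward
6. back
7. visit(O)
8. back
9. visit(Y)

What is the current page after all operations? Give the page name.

Answer: Y

Derivation:
After 1 (visit(L)): cur=L back=1 fwd=0
After 2 (back): cur=HOME back=0 fwd=1
After 3 (forward): cur=L back=1 fwd=0
After 4 (back): cur=HOME back=0 fwd=1
After 5 (forward): cur=L back=1 fwd=0
After 6 (back): cur=HOME back=0 fwd=1
After 7 (visit(O)): cur=O back=1 fwd=0
After 8 (back): cur=HOME back=0 fwd=1
After 9 (visit(Y)): cur=Y back=1 fwd=0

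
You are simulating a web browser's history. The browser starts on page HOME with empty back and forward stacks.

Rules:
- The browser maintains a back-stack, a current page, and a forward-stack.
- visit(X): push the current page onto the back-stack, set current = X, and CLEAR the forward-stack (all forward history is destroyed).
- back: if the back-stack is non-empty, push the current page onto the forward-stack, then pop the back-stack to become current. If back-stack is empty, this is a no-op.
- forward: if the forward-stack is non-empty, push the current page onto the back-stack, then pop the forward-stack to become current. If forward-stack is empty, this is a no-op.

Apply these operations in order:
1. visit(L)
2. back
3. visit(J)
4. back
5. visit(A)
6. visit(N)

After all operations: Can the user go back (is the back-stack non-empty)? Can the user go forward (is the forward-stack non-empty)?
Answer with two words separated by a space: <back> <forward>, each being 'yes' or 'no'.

After 1 (visit(L)): cur=L back=1 fwd=0
After 2 (back): cur=HOME back=0 fwd=1
After 3 (visit(J)): cur=J back=1 fwd=0
After 4 (back): cur=HOME back=0 fwd=1
After 5 (visit(A)): cur=A back=1 fwd=0
After 6 (visit(N)): cur=N back=2 fwd=0

Answer: yes no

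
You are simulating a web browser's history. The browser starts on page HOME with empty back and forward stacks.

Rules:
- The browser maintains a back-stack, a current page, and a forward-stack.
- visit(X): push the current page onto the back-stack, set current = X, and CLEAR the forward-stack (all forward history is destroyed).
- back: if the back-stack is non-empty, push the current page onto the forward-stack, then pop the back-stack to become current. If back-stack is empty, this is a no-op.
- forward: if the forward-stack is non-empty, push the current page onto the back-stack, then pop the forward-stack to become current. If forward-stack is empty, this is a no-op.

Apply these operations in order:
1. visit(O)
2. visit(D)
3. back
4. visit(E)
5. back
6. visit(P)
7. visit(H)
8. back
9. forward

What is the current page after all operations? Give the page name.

After 1 (visit(O)): cur=O back=1 fwd=0
After 2 (visit(D)): cur=D back=2 fwd=0
After 3 (back): cur=O back=1 fwd=1
After 4 (visit(E)): cur=E back=2 fwd=0
After 5 (back): cur=O back=1 fwd=1
After 6 (visit(P)): cur=P back=2 fwd=0
After 7 (visit(H)): cur=H back=3 fwd=0
After 8 (back): cur=P back=2 fwd=1
After 9 (forward): cur=H back=3 fwd=0

Answer: H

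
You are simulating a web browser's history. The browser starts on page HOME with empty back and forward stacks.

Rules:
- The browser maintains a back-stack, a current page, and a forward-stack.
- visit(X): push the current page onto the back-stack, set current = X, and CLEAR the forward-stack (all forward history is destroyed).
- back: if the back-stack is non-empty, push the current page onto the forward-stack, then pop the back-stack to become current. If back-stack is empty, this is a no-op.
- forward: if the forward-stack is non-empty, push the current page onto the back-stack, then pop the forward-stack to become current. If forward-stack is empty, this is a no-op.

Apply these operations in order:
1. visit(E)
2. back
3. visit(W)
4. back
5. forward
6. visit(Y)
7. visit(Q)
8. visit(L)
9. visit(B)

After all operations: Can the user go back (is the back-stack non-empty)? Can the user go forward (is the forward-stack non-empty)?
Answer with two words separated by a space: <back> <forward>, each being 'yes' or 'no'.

Answer: yes no

Derivation:
After 1 (visit(E)): cur=E back=1 fwd=0
After 2 (back): cur=HOME back=0 fwd=1
After 3 (visit(W)): cur=W back=1 fwd=0
After 4 (back): cur=HOME back=0 fwd=1
After 5 (forward): cur=W back=1 fwd=0
After 6 (visit(Y)): cur=Y back=2 fwd=0
After 7 (visit(Q)): cur=Q back=3 fwd=0
After 8 (visit(L)): cur=L back=4 fwd=0
After 9 (visit(B)): cur=B back=5 fwd=0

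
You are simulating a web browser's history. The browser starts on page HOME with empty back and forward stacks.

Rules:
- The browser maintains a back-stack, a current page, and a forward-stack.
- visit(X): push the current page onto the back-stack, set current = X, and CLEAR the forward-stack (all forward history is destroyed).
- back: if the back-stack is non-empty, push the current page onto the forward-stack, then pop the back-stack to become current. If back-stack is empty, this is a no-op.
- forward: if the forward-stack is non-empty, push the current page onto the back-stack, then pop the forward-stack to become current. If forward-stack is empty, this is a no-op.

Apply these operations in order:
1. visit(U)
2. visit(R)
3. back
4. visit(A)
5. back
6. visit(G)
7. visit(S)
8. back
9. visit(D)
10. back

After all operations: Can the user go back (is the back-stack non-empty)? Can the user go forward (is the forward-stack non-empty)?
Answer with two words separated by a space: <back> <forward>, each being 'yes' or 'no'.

Answer: yes yes

Derivation:
After 1 (visit(U)): cur=U back=1 fwd=0
After 2 (visit(R)): cur=R back=2 fwd=0
After 3 (back): cur=U back=1 fwd=1
After 4 (visit(A)): cur=A back=2 fwd=0
After 5 (back): cur=U back=1 fwd=1
After 6 (visit(G)): cur=G back=2 fwd=0
After 7 (visit(S)): cur=S back=3 fwd=0
After 8 (back): cur=G back=2 fwd=1
After 9 (visit(D)): cur=D back=3 fwd=0
After 10 (back): cur=G back=2 fwd=1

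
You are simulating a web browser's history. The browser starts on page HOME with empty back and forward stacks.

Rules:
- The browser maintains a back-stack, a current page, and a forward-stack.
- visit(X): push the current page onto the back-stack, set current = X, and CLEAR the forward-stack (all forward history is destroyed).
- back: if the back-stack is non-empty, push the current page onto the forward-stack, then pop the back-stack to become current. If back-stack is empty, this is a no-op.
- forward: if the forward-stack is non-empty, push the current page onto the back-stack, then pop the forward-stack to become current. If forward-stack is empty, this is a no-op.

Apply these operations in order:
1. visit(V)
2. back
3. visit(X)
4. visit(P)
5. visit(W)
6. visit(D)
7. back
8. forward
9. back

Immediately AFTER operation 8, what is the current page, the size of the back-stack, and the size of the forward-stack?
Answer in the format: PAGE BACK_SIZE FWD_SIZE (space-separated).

After 1 (visit(V)): cur=V back=1 fwd=0
After 2 (back): cur=HOME back=0 fwd=1
After 3 (visit(X)): cur=X back=1 fwd=0
After 4 (visit(P)): cur=P back=2 fwd=0
After 5 (visit(W)): cur=W back=3 fwd=0
After 6 (visit(D)): cur=D back=4 fwd=0
After 7 (back): cur=W back=3 fwd=1
After 8 (forward): cur=D back=4 fwd=0

D 4 0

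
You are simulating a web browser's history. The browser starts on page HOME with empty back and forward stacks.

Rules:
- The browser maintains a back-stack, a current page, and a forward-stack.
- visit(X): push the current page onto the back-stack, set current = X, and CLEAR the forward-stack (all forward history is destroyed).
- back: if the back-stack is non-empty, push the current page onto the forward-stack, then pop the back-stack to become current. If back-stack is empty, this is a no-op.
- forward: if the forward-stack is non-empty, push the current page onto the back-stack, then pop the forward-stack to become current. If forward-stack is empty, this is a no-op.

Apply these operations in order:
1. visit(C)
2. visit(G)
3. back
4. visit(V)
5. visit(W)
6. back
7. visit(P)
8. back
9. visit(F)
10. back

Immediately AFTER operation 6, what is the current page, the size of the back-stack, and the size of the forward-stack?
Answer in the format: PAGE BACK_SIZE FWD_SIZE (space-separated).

After 1 (visit(C)): cur=C back=1 fwd=0
After 2 (visit(G)): cur=G back=2 fwd=0
After 3 (back): cur=C back=1 fwd=1
After 4 (visit(V)): cur=V back=2 fwd=0
After 5 (visit(W)): cur=W back=3 fwd=0
After 6 (back): cur=V back=2 fwd=1

V 2 1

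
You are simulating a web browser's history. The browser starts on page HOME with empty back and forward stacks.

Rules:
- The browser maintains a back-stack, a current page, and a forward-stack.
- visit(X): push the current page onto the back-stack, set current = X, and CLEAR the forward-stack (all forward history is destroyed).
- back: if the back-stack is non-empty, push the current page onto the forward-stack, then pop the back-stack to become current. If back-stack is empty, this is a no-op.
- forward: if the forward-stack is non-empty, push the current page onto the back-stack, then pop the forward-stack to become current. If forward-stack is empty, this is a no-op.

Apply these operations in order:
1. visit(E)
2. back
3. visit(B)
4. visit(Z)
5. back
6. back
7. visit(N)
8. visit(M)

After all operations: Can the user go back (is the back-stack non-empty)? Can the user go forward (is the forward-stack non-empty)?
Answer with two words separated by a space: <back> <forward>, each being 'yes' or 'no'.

After 1 (visit(E)): cur=E back=1 fwd=0
After 2 (back): cur=HOME back=0 fwd=1
After 3 (visit(B)): cur=B back=1 fwd=0
After 4 (visit(Z)): cur=Z back=2 fwd=0
After 5 (back): cur=B back=1 fwd=1
After 6 (back): cur=HOME back=0 fwd=2
After 7 (visit(N)): cur=N back=1 fwd=0
After 8 (visit(M)): cur=M back=2 fwd=0

Answer: yes no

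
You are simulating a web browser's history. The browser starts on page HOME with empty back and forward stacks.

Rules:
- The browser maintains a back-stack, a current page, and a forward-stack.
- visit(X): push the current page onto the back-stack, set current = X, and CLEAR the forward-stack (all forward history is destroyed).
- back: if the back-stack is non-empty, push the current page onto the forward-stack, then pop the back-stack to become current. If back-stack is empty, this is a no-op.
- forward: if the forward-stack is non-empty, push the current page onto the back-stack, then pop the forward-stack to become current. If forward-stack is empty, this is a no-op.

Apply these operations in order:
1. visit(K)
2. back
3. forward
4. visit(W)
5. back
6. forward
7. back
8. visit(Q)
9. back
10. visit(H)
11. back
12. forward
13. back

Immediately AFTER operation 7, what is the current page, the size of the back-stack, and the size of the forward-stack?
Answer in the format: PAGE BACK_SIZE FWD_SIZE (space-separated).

After 1 (visit(K)): cur=K back=1 fwd=0
After 2 (back): cur=HOME back=0 fwd=1
After 3 (forward): cur=K back=1 fwd=0
After 4 (visit(W)): cur=W back=2 fwd=0
After 5 (back): cur=K back=1 fwd=1
After 6 (forward): cur=W back=2 fwd=0
After 7 (back): cur=K back=1 fwd=1

K 1 1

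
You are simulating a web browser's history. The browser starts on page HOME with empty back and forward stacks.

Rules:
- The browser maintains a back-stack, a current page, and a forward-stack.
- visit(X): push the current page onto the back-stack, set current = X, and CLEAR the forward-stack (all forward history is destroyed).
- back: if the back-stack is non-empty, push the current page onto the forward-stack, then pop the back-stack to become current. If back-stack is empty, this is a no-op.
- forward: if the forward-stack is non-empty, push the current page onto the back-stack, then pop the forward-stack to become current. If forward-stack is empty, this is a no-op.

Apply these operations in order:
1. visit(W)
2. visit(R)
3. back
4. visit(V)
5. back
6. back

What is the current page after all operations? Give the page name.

Answer: HOME

Derivation:
After 1 (visit(W)): cur=W back=1 fwd=0
After 2 (visit(R)): cur=R back=2 fwd=0
After 3 (back): cur=W back=1 fwd=1
After 4 (visit(V)): cur=V back=2 fwd=0
After 5 (back): cur=W back=1 fwd=1
After 6 (back): cur=HOME back=0 fwd=2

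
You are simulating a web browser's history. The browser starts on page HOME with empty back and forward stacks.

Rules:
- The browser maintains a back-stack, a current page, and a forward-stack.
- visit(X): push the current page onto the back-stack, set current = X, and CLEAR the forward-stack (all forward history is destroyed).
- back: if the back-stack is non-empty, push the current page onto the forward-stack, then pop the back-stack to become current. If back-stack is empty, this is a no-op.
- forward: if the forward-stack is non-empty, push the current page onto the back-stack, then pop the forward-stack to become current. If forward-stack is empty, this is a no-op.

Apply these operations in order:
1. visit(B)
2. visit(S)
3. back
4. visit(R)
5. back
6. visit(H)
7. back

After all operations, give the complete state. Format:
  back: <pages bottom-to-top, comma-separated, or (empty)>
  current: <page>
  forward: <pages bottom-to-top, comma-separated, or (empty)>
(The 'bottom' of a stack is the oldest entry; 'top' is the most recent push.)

After 1 (visit(B)): cur=B back=1 fwd=0
After 2 (visit(S)): cur=S back=2 fwd=0
After 3 (back): cur=B back=1 fwd=1
After 4 (visit(R)): cur=R back=2 fwd=0
After 5 (back): cur=B back=1 fwd=1
After 6 (visit(H)): cur=H back=2 fwd=0
After 7 (back): cur=B back=1 fwd=1

Answer: back: HOME
current: B
forward: H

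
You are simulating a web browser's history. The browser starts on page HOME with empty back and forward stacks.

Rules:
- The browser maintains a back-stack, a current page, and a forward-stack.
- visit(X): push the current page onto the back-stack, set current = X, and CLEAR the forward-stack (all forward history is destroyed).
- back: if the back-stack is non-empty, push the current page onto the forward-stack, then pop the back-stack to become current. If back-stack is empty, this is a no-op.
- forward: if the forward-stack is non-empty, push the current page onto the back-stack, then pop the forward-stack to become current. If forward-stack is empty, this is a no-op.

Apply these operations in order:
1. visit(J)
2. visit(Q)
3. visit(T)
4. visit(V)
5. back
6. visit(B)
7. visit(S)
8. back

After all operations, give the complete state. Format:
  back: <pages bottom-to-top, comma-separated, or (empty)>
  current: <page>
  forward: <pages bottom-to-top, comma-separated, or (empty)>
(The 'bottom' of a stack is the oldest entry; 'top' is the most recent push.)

After 1 (visit(J)): cur=J back=1 fwd=0
After 2 (visit(Q)): cur=Q back=2 fwd=0
After 3 (visit(T)): cur=T back=3 fwd=0
After 4 (visit(V)): cur=V back=4 fwd=0
After 5 (back): cur=T back=3 fwd=1
After 6 (visit(B)): cur=B back=4 fwd=0
After 7 (visit(S)): cur=S back=5 fwd=0
After 8 (back): cur=B back=4 fwd=1

Answer: back: HOME,J,Q,T
current: B
forward: S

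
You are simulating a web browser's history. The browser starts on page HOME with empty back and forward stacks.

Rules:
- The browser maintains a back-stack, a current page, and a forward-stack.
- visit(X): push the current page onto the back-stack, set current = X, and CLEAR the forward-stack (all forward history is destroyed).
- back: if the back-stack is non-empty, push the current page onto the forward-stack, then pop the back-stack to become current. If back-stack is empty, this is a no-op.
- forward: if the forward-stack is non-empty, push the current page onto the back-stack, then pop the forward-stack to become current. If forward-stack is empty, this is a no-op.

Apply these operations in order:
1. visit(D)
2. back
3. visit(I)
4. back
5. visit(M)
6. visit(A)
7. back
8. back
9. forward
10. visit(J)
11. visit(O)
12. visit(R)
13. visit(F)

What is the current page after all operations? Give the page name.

Answer: F

Derivation:
After 1 (visit(D)): cur=D back=1 fwd=0
After 2 (back): cur=HOME back=0 fwd=1
After 3 (visit(I)): cur=I back=1 fwd=0
After 4 (back): cur=HOME back=0 fwd=1
After 5 (visit(M)): cur=M back=1 fwd=0
After 6 (visit(A)): cur=A back=2 fwd=0
After 7 (back): cur=M back=1 fwd=1
After 8 (back): cur=HOME back=0 fwd=2
After 9 (forward): cur=M back=1 fwd=1
After 10 (visit(J)): cur=J back=2 fwd=0
After 11 (visit(O)): cur=O back=3 fwd=0
After 12 (visit(R)): cur=R back=4 fwd=0
After 13 (visit(F)): cur=F back=5 fwd=0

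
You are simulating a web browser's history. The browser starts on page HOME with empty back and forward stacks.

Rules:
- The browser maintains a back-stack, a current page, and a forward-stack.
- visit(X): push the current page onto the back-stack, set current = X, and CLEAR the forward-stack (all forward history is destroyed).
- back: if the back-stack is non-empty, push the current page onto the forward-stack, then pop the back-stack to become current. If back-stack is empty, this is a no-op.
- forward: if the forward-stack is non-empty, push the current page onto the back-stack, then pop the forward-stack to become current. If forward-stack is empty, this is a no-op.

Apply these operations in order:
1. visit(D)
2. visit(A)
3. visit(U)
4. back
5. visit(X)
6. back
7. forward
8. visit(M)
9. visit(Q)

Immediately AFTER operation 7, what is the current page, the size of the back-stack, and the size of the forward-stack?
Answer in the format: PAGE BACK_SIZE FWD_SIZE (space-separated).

After 1 (visit(D)): cur=D back=1 fwd=0
After 2 (visit(A)): cur=A back=2 fwd=0
After 3 (visit(U)): cur=U back=3 fwd=0
After 4 (back): cur=A back=2 fwd=1
After 5 (visit(X)): cur=X back=3 fwd=0
After 6 (back): cur=A back=2 fwd=1
After 7 (forward): cur=X back=3 fwd=0

X 3 0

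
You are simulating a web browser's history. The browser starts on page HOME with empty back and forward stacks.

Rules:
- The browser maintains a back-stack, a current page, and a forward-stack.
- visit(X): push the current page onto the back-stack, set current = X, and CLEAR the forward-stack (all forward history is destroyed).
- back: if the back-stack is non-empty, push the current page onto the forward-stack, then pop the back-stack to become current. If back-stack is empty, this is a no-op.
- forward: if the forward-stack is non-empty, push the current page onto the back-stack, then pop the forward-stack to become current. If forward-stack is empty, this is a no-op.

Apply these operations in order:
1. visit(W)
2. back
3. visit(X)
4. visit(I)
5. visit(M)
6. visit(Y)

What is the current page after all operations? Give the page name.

Answer: Y

Derivation:
After 1 (visit(W)): cur=W back=1 fwd=0
After 2 (back): cur=HOME back=0 fwd=1
After 3 (visit(X)): cur=X back=1 fwd=0
After 4 (visit(I)): cur=I back=2 fwd=0
After 5 (visit(M)): cur=M back=3 fwd=0
After 6 (visit(Y)): cur=Y back=4 fwd=0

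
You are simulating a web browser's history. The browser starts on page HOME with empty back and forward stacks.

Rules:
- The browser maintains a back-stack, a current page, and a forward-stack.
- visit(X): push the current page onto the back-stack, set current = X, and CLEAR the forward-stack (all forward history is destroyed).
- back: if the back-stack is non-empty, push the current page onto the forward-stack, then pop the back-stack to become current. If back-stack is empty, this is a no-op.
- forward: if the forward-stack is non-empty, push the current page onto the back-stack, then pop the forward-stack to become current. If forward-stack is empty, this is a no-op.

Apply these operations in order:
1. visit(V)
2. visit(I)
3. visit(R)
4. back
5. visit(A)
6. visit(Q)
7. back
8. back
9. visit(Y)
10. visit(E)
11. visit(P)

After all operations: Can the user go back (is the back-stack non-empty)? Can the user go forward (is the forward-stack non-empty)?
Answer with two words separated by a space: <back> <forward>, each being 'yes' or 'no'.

Answer: yes no

Derivation:
After 1 (visit(V)): cur=V back=1 fwd=0
After 2 (visit(I)): cur=I back=2 fwd=0
After 3 (visit(R)): cur=R back=3 fwd=0
After 4 (back): cur=I back=2 fwd=1
After 5 (visit(A)): cur=A back=3 fwd=0
After 6 (visit(Q)): cur=Q back=4 fwd=0
After 7 (back): cur=A back=3 fwd=1
After 8 (back): cur=I back=2 fwd=2
After 9 (visit(Y)): cur=Y back=3 fwd=0
After 10 (visit(E)): cur=E back=4 fwd=0
After 11 (visit(P)): cur=P back=5 fwd=0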